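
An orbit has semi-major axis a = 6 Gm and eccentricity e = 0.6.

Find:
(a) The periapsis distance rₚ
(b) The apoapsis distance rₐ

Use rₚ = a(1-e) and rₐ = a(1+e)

Convert to SI: a = 6 Gm = 6e+09 m.
(a) rₚ = a(1 − e) = 6e+09 · (1 − 0.6) = 6e+09 · 0.4 ≈ 2.4e+09 m = 2.4 Gm.
(b) rₐ = a(1 + e) = 6e+09 · (1 + 0.6) = 6e+09 · 1.6 ≈ 9.6e+09 m = 9.6 Gm.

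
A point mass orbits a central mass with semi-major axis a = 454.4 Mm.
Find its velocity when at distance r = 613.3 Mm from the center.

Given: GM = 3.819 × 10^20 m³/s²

Convert to SI: a = 454.4 Mm = 4.544e+08 m; r = 613.3 Mm = 6.133e+08 m.
Vis-viva: v = √(GM · (2/r − 1/a)).
2/r − 1/a = 2/6.133e+08 − 1/4.544e+08 = 1.06034e-09 m⁻¹.
v = √(3.819e+20 · 1.06034e-09) m/s ≈ 6.364e+05 m/s = 636.4 km/s.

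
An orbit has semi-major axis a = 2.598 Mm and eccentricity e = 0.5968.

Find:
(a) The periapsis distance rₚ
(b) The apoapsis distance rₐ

Convert to SI: a = 2.598 Mm = 2.598e+06 m.
(a) rₚ = a(1 − e) = 2.598e+06 · (1 − 0.5968) = 2.598e+06 · 0.4032 ≈ 1.048e+06 m = 1.048 Mm.
(b) rₐ = a(1 + e) = 2.598e+06 · (1 + 0.5968) = 2.598e+06 · 1.5968 ≈ 4.148e+06 m = 4.148 Mm.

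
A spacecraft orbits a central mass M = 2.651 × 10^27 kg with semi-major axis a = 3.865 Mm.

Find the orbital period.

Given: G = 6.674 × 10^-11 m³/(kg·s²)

Convert to SI: a = 3.865 Mm = 3.865e+06 m.
GM = G · M = 6.674e-11 · 2.651e+27 = 1.76928e+17 m³/s².
Kepler's third law: T = 2π √(a³ / GM).
Substituting a = 3.865e+06 m and GM = 1.76928e+17 m³/s²:
T = 2π √((3.865e+06)³ / 1.76928e+17) s
T ≈ 113.5 s = 1.892 minutes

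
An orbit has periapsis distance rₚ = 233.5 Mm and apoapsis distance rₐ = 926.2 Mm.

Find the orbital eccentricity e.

Convert to SI: rₚ = 233.5 Mm = 2.335e+08 m; rₐ = 926.2 Mm = 9.262e+08 m.
e = (rₐ − rₚ) / (rₐ + rₚ).
e = (9.262e+08 − 2.335e+08) / (9.262e+08 + 2.335e+08) = 6.927e+08 / 1.1597e+09 ≈ 0.5973.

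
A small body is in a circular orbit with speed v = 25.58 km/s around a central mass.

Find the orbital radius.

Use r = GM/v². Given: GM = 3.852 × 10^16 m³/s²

Convert to SI: v = 25.58 km/s = 25580 m/s.
For a circular orbit, v² = GM / r, so r = GM / v².
r = 3.852e+16 / (25580)² m ≈ 5.887e+07 m = 5.887 × 10^7 m.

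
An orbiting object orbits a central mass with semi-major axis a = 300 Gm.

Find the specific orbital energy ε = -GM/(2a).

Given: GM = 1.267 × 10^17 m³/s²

Convert to SI: a = 300 Gm = 3e+11 m.
ε = −GM / (2a).
ε = −1.267e+17 / (2 · 3e+11) J/kg ≈ -2.112e+05 J/kg = -211.2 kJ/kg.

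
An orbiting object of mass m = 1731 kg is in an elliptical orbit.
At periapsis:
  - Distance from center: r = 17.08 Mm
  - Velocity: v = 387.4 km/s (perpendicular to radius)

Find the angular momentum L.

Convert to SI: r = 17.08 Mm = 1.708e+07 m; v = 387.4 km/s = 387400 m/s.
Since v is perpendicular to r, L = m · v · r.
L = 1731 · 387400 · 1.708e+07 kg·m²/s ≈ 1.145e+16 kg·m²/s.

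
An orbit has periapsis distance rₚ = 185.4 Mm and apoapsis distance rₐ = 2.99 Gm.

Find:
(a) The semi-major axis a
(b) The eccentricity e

Convert to SI: rₚ = 185.4 Mm = 1.854e+08 m; rₐ = 2.99 Gm = 2.99e+09 m.
(a) a = (rₚ + rₐ) / 2 = (1.854e+08 + 2.99e+09) / 2 ≈ 1.588e+09 m = 1.588 Gm.
(b) e = (rₐ − rₚ) / (rₐ + rₚ) = (2.99e+09 − 1.854e+08) / (2.99e+09 + 1.854e+08) ≈ 0.8832.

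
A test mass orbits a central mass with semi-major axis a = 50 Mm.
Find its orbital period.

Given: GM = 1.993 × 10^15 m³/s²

Convert to SI: a = 50 Mm = 5e+07 m.
Kepler's third law: T = 2π √(a³ / GM).
Substituting a = 5e+07 m and GM = 1.993e+15 m³/s²:
T = 2π √((5e+07)³ / 1.993e+15) s
T ≈ 4.976e+04 s = 13.82 hours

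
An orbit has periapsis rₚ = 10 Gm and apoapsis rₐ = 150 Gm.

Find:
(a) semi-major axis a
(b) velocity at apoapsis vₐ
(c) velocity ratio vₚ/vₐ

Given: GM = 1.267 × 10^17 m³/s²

Convert to SI: rₚ = 10 Gm = 1e+10 m; rₐ = 150 Gm = 1.5e+11 m.
(a) a = (rₚ + rₐ)/2 = (1e+10 + 1.5e+11)/2 ≈ 8e+10 m
(b) With a = (rₚ + rₐ)/2 = 8e+10 m, vₐ = √(GM (2/rₐ − 1/a)) = √(1.267e+17 · (2/1.5e+11 − 1/8e+10)) m/s ≈ 324.9 m/s
(c) Conservation of angular momentum (rₚvₚ = rₐvₐ) gives vₚ/vₐ = rₐ/rₚ = 1.5e+11/1e+10 ≈ 15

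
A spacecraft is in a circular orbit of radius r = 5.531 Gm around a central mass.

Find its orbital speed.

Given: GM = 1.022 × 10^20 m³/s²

Convert to SI: r = 5.531 Gm = 5.531e+09 m.
For a circular orbit, gravity supplies the centripetal force, so v = √(GM / r).
v = √(1.022e+20 / 5.531e+09) m/s ≈ 1.359e+05 m/s = 135.9 km/s.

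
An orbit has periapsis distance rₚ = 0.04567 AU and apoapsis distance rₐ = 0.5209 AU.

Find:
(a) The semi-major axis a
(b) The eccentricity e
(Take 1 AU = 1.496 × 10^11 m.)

Convert to SI: rₚ = 0.04567 AU = 6.83223e+09 m; rₐ = 0.5209 AU = 7.79266e+10 m.
(a) a = (rₚ + rₐ) / 2 = (6.83223e+09 + 7.79266e+10) / 2 ≈ 4.238e+10 m = 0.2833 AU.
(b) e = (rₐ − rₚ) / (rₐ + rₚ) = (7.79266e+10 − 6.83223e+09) / (7.79266e+10 + 6.83223e+09) ≈ 0.8388.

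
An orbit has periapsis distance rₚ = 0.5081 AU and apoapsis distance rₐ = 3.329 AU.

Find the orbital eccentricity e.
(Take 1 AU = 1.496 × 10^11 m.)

Convert to SI: rₚ = 0.5081 AU = 7.60118e+10 m; rₐ = 3.329 AU = 4.98018e+11 m.
e = (rₐ − rₚ) / (rₐ + rₚ).
e = (4.98018e+11 − 7.60118e+10) / (4.98018e+11 + 7.60118e+10) = 4.22007e+11 / 5.7403e+11 ≈ 0.7352.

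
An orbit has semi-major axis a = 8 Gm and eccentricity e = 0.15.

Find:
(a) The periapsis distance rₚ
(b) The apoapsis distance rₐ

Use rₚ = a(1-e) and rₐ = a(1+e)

Convert to SI: a = 8 Gm = 8e+09 m.
(a) rₚ = a(1 − e) = 8e+09 · (1 − 0.15) = 8e+09 · 0.85 ≈ 6.8e+09 m = 6.8 Gm.
(b) rₐ = a(1 + e) = 8e+09 · (1 + 0.15) = 8e+09 · 1.15 ≈ 9.2e+09 m = 9.2 Gm.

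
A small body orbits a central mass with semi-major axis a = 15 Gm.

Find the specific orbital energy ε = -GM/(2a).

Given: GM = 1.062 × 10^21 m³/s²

Convert to SI: a = 15 Gm = 1.5e+10 m.
ε = −GM / (2a).
ε = −1.062e+21 / (2 · 1.5e+10) J/kg ≈ -3.54e+10 J/kg = -35.4 GJ/kg.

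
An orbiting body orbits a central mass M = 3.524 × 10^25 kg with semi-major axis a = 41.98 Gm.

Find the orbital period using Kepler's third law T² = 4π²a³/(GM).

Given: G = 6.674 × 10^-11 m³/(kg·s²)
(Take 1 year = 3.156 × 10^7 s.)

Convert to SI: a = 41.98 Gm = 4.198e+10 m.
GM = G · M = 6.674e-11 · 3.524e+25 = 2.35192e+15 m³/s².
Kepler's third law: T = 2π √(a³ / GM).
Substituting a = 4.198e+10 m and GM = 2.35192e+15 m³/s²:
T = 2π √((4.198e+10)³ / 2.35192e+15) s
T ≈ 1.114e+09 s = 35.31 years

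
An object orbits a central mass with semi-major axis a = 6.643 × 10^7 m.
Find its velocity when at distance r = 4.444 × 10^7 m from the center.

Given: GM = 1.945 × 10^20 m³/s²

Vis-viva: v = √(GM · (2/r − 1/a)).
2/r − 1/a = 2/4.444e+07 − 1/6.643e+07 = 2.99511e-08 m⁻¹.
v = √(1.945e+20 · 2.99511e-08) m/s ≈ 2.414e+06 m/s = 2414 km/s.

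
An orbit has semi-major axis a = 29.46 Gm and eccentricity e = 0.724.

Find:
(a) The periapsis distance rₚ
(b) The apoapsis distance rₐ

Convert to SI: a = 29.46 Gm = 2.946e+10 m.
(a) rₚ = a(1 − e) = 2.946e+10 · (1 − 0.724) = 2.946e+10 · 0.276 ≈ 8.131e+09 m = 8.131 Gm.
(b) rₐ = a(1 + e) = 2.946e+10 · (1 + 0.724) = 2.946e+10 · 1.724 ≈ 5.079e+10 m = 50.79 Gm.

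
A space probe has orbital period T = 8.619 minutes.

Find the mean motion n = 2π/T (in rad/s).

Convert to SI: T = 8.619 minutes = 517.14 s.
n = 2π / T.
n = 2π / 517.14 s ≈ 0.01215 rad/s.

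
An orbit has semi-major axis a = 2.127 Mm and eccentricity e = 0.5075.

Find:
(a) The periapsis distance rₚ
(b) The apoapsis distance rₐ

Convert to SI: a = 2.127 Mm = 2.127e+06 m.
(a) rₚ = a(1 − e) = 2.127e+06 · (1 − 0.5075) = 2.127e+06 · 0.4925 ≈ 1.048e+06 m = 1.048 Mm.
(b) rₐ = a(1 + e) = 2.127e+06 · (1 + 0.5075) = 2.127e+06 · 1.5075 ≈ 3.206e+06 m = 3.206 Mm.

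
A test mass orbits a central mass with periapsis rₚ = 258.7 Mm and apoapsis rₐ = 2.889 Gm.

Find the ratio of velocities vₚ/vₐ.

Convert to SI: rₚ = 258.7 Mm = 2.587e+08 m; rₐ = 2.889 Gm = 2.889e+09 m.
Conservation of angular momentum gives rₚvₚ = rₐvₐ, so vₚ/vₐ = rₐ/rₚ.
vₚ/vₐ = 2.889e+09 / 2.587e+08 ≈ 11.17.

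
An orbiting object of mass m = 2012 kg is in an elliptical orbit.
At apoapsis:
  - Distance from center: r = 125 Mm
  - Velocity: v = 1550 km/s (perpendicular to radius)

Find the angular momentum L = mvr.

Convert to SI: r = 125 Mm = 1.25e+08 m; v = 1550 km/s = 1.55e+06 m/s.
Since v is perpendicular to r, L = m · v · r.
L = 2012 · 1.55e+06 · 1.25e+08 kg·m²/s ≈ 3.898e+17 kg·m²/s.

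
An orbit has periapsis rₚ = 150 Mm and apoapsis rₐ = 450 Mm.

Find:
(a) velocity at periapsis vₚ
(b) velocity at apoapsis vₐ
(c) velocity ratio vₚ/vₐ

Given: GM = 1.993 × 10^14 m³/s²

Convert to SI: rₚ = 150 Mm = 1.5e+08 m; rₐ = 450 Mm = 4.5e+08 m.
(a) With a = (rₚ + rₐ)/2 = 3e+08 m, vₚ = √(GM (2/rₚ − 1/a)) = √(1.993e+14 · (2/1.5e+08 − 1/3e+08)) m/s ≈ 1412 m/s
(b) With a = (rₚ + rₐ)/2 = 3e+08 m, vₐ = √(GM (2/rₐ − 1/a)) = √(1.993e+14 · (2/4.5e+08 − 1/3e+08)) m/s ≈ 470.6 m/s
(c) Conservation of angular momentum (rₚvₚ = rₐvₐ) gives vₚ/vₐ = rₐ/rₚ = 4.5e+08/1.5e+08 ≈ 3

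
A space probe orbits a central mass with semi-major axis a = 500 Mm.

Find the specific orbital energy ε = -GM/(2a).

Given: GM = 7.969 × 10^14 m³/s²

Convert to SI: a = 500 Mm = 5e+08 m.
ε = −GM / (2a).
ε = −7.969e+14 / (2 · 5e+08) J/kg ≈ -7.969e+05 J/kg = -796.9 kJ/kg.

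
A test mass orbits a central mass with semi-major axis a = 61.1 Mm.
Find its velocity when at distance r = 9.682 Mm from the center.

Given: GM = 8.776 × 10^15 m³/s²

Convert to SI: a = 61.1 Mm = 6.11e+07 m; r = 9.682 Mm = 9.682e+06 m.
Vis-viva: v = √(GM · (2/r − 1/a)).
2/r − 1/a = 2/9.682e+06 − 1/6.11e+07 = 1.90202e-07 m⁻¹.
v = √(8.776e+15 · 1.90202e-07) m/s ≈ 4.086e+04 m/s = 40.86 km/s.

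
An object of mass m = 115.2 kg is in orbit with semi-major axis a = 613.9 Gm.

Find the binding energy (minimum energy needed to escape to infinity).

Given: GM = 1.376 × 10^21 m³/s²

Convert to SI: a = 613.9 Gm = 6.139e+11 m.
Total orbital energy is E = −GMm/(2a); binding energy is E_bind = −E = GMm/(2a).
E_bind = 1.376e+21 · 115.2 / (2 · 6.139e+11) J ≈ 1.291e+11 J = 129.1 GJ.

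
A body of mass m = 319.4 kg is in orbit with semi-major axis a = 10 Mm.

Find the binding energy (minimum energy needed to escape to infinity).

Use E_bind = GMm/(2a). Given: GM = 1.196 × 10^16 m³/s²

Convert to SI: a = 10 Mm = 1e+07 m.
Total orbital energy is E = −GMm/(2a); binding energy is E_bind = −E = GMm/(2a).
E_bind = 1.196e+16 · 319.4 / (2 · 1e+07) J ≈ 1.91e+11 J = 191 GJ.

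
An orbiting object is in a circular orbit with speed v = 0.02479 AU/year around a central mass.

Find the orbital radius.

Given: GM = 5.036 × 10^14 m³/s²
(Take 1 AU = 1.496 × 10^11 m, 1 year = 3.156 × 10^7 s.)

Convert to SI: v = 0.02479 AU/year = 117.509 m/s.
For a circular orbit, v² = GM / r, so r = GM / v².
r = 5.036e+14 / (117.509)² m ≈ 3.647e+10 m = 0.2438 AU.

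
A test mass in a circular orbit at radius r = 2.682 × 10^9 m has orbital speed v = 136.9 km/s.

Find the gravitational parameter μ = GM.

Convert to SI: v = 136.9 km/s = 136900 m/s.
For a circular orbit v² = GM/r, so GM = v² · r.
GM = (136900)² · 2.682e+09 m³/s² ≈ 5.026e+19 m³/s² = 5.026 × 10^19 m³/s².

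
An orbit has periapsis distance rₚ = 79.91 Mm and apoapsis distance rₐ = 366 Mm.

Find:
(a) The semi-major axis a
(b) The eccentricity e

Convert to SI: rₚ = 79.91 Mm = 7.991e+07 m; rₐ = 366 Mm = 3.66e+08 m.
(a) a = (rₚ + rₐ) / 2 = (7.991e+07 + 3.66e+08) / 2 ≈ 2.23e+08 m = 223 Mm.
(b) e = (rₐ − rₚ) / (rₐ + rₚ) = (3.66e+08 − 7.991e+07) / (3.66e+08 + 7.991e+07) ≈ 0.6416.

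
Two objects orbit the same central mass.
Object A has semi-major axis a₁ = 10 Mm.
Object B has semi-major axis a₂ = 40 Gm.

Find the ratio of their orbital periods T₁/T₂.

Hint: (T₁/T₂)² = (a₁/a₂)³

Convert to SI: a₁ = 10 Mm = 1e+07 m; a₂ = 40 Gm = 4e+10 m.
From Kepler's third law, (T₁/T₂)² = (a₁/a₂)³, so T₁/T₂ = (a₁/a₂)^(3/2).
a₁/a₂ = 1e+07 / 4e+10 = 0.00025.
T₁/T₂ = (0.00025)^(3/2) ≈ 3.953e-06.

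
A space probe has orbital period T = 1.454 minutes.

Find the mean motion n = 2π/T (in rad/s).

Convert to SI: T = 1.454 minutes = 87.24 s.
n = 2π / T.
n = 2π / 87.24 s ≈ 0.07202 rad/s.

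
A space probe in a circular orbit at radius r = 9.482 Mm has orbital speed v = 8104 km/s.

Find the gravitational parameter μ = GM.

Convert to SI: r = 9.482 Mm = 9.482e+06 m; v = 8104 km/s = 8.104e+06 m/s.
For a circular orbit v² = GM/r, so GM = v² · r.
GM = (8.104e+06)² · 9.482e+06 m³/s² ≈ 6.227e+20 m³/s² = 6.227 × 10^20 m³/s².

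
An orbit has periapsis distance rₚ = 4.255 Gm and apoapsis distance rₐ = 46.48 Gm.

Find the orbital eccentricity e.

Convert to SI: rₚ = 4.255 Gm = 4.255e+09 m; rₐ = 46.48 Gm = 4.648e+10 m.
e = (rₐ − rₚ) / (rₐ + rₚ).
e = (4.648e+10 − 4.255e+09) / (4.648e+10 + 4.255e+09) = 4.2225e+10 / 5.0735e+10 ≈ 0.8323.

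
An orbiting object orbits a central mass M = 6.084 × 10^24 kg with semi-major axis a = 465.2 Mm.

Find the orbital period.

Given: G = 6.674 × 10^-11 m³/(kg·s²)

Convert to SI: a = 465.2 Mm = 4.652e+08 m.
GM = G · M = 6.674e-11 · 6.084e+24 = 4.06046e+14 m³/s².
Kepler's third law: T = 2π √(a³ / GM).
Substituting a = 4.652e+08 m and GM = 4.06046e+14 m³/s²:
T = 2π √((4.652e+08)³ / 4.06046e+14) s
T ≈ 3.129e+06 s = 36.21 days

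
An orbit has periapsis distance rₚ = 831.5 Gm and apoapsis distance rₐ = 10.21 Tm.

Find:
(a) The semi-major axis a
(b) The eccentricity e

Convert to SI: rₚ = 831.5 Gm = 8.315e+11 m; rₐ = 10.21 Tm = 1.021e+13 m.
(a) a = (rₚ + rₐ) / 2 = (8.315e+11 + 1.021e+13) / 2 ≈ 5.521e+12 m = 5.521 Tm.
(b) e = (rₐ − rₚ) / (rₐ + rₚ) = (1.021e+13 − 8.315e+11) / (1.021e+13 + 8.315e+11) ≈ 0.8494.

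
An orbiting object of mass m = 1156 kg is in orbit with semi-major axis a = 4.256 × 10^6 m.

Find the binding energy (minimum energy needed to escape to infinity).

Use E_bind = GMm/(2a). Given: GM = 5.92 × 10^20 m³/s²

Total orbital energy is E = −GMm/(2a); binding energy is E_bind = −E = GMm/(2a).
E_bind = 5.92e+20 · 1156 / (2 · 4.256e+06) J ≈ 8.04e+16 J = 80.4 PJ.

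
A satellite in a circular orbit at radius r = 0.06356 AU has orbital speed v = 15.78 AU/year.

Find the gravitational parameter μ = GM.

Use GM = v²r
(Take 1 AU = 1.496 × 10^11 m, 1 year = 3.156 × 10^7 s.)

Convert to SI: r = 0.06356 AU = 9.50858e+09 m; v = 15.78 AU/year = 74800 m/s.
For a circular orbit v² = GM/r, so GM = v² · r.
GM = (74800)² · 9.50858e+09 m³/s² ≈ 5.32e+19 m³/s² = 5.32 × 10^19 m³/s².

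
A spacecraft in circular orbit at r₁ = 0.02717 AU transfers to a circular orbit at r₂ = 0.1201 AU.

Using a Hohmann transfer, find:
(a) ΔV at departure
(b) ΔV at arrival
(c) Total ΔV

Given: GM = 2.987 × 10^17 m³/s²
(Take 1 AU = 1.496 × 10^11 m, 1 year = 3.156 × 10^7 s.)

Convert to SI: r₁ = 0.02717 AU = 4.06463e+09 m; r₂ = 0.1201 AU = 1.7967e+10 m.
Transfer semi-major axis: a_t = (r₁ + r₂)/2 = (4.06463e+09 + 1.7967e+10)/2 = 1.10158e+10 m.
Circular speeds: v₁ = √(GM/r₁) = 8572.49 m/s, v₂ = √(GM/r₂) = 4077.37 m/s.
Transfer speeds (vis-viva v² = GM(2/r − 1/a_t)): v₁ᵗ = 10948 m/s, v₂ᵗ = 2476.75 m/s.
(a) ΔV₁ = |v₁ᵗ − v₁| ≈ 2376 m/s = 0.5012 AU/year.
(b) ΔV₂ = |v₂ − v₂ᵗ| ≈ 1601 m/s = 0.3377 AU/year.
(c) ΔV_total = ΔV₁ + ΔV₂ ≈ 3976 m/s = 0.8388 AU/year.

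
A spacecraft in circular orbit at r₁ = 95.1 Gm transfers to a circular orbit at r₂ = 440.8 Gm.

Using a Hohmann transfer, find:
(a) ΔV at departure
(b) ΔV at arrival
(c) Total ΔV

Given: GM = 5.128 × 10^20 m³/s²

Convert to SI: r₁ = 95.1 Gm = 9.51e+10 m; r₂ = 440.8 Gm = 4.408e+11 m.
Transfer semi-major axis: a_t = (r₁ + r₂)/2 = (9.51e+10 + 4.408e+11)/2 = 2.6795e+11 m.
Circular speeds: v₁ = √(GM/r₁) = 73431.7 m/s, v₂ = √(GM/r₂) = 34107.8 m/s.
Transfer speeds (vis-viva v² = GM(2/r − 1/a_t)): v₁ᵗ = 94184.1 m/s, v₂ᵗ = 20319.7 m/s.
(a) ΔV₁ = |v₁ᵗ − v₁| ≈ 2.075e+04 m/s = 20.75 km/s.
(b) ΔV₂ = |v₂ − v₂ᵗ| ≈ 1.379e+04 m/s = 13.79 km/s.
(c) ΔV_total = ΔV₁ + ΔV₂ ≈ 3.454e+04 m/s = 34.54 km/s.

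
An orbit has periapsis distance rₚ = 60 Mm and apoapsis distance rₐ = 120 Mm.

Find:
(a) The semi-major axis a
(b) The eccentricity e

Convert to SI: rₚ = 60 Mm = 6e+07 m; rₐ = 120 Mm = 1.2e+08 m.
(a) a = (rₚ + rₐ) / 2 = (6e+07 + 1.2e+08) / 2 ≈ 9e+07 m = 90 Mm.
(b) e = (rₐ − rₚ) / (rₐ + rₚ) = (1.2e+08 − 6e+07) / (1.2e+08 + 6e+07) ≈ 0.3333.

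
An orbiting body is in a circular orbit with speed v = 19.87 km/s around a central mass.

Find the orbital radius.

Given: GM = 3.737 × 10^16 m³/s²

Convert to SI: v = 19.87 km/s = 19870 m/s.
For a circular orbit, v² = GM / r, so r = GM / v².
r = 3.737e+16 / (19870)² m ≈ 9.465e+07 m = 94.65 Mm.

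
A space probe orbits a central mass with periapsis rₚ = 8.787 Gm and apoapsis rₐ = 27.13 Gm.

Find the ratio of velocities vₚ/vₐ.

Convert to SI: rₚ = 8.787 Gm = 8.787e+09 m; rₐ = 27.13 Gm = 2.713e+10 m.
Conservation of angular momentum gives rₚvₚ = rₐvₐ, so vₚ/vₐ = rₐ/rₚ.
vₚ/vₐ = 2.713e+10 / 8.787e+09 ≈ 3.088.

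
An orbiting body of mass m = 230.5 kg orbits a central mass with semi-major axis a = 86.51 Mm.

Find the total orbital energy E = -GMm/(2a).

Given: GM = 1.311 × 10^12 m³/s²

Convert to SI: a = 86.51 Mm = 8.651e+07 m.
E = −GMm / (2a).
E = −1.311e+12 · 230.5 / (2 · 8.651e+07) J ≈ -1.747e+06 J = -1.747 MJ.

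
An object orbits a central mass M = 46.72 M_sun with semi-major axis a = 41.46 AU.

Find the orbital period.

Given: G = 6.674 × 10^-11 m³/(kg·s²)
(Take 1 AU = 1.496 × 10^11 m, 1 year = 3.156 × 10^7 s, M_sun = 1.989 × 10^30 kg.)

Convert to SI: a = 41.46 AU = 6.20242e+12 m; M = 46.72 M_sun = 9.29261e+31 kg.
GM = G · M = 6.674e-11 · 9.29261e+31 = 6.20189e+21 m³/s².
Kepler's third law: T = 2π √(a³ / GM).
Substituting a = 6.20242e+12 m and GM = 6.20189e+21 m³/s²:
T = 2π √((6.20242e+12)³ / 6.20189e+21) s
T ≈ 1.232e+09 s = 39.05 years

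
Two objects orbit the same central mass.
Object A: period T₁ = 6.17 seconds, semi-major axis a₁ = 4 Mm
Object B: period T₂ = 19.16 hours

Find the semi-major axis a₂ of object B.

Convert to SI: a₁ = 4 Mm = 4e+06 m; T₂ = 19.16 hours = 68976 s.
Kepler's third law: (T₁/T₂)² = (a₁/a₂)³ ⇒ a₂ = a₁ · (T₂/T₁)^(2/3).
T₂/T₁ = 68976 / 6.17 = 11179.3.
a₂ = 4e+06 · (11179.3)^(2/3) m ≈ 2e+09 m = 2 Gm.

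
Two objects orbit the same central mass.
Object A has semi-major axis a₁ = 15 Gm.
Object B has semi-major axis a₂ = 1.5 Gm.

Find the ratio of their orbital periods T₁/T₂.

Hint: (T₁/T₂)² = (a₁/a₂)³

Convert to SI: a₁ = 15 Gm = 1.5e+10 m; a₂ = 1.5 Gm = 1.5e+09 m.
From Kepler's third law, (T₁/T₂)² = (a₁/a₂)³, so T₁/T₂ = (a₁/a₂)^(3/2).
a₁/a₂ = 1.5e+10 / 1.5e+09 = 10.
T₁/T₂ = (10)^(3/2) ≈ 31.62.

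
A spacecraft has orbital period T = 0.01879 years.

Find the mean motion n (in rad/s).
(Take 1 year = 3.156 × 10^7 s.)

Convert to SI: T = 0.01879 years = 593012 s.
n = 2π / T.
n = 2π / 593012 s ≈ 1.06e-05 rad/s.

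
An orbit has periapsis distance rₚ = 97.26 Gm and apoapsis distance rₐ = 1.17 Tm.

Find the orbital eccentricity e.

Convert to SI: rₚ = 97.26 Gm = 9.726e+10 m; rₐ = 1.17 Tm = 1.17e+12 m.
e = (rₐ − rₚ) / (rₐ + rₚ).
e = (1.17e+12 − 9.726e+10) / (1.17e+12 + 9.726e+10) = 1.07274e+12 / 1.26726e+12 ≈ 0.8465.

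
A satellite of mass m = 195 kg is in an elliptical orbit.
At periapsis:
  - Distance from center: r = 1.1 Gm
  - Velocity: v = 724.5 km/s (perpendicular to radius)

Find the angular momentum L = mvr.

Convert to SI: r = 1.1 Gm = 1.1e+09 m; v = 724.5 km/s = 724500 m/s.
Since v is perpendicular to r, L = m · v · r.
L = 195 · 724500 · 1.1e+09 kg·m²/s ≈ 1.554e+17 kg·m²/s.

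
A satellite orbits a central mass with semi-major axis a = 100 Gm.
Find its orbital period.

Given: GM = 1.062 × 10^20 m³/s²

Convert to SI: a = 100 Gm = 1e+11 m.
Kepler's third law: T = 2π √(a³ / GM).
Substituting a = 1e+11 m and GM = 1.062e+20 m³/s²:
T = 2π √((1e+11)³ / 1.062e+20) s
T ≈ 1.928e+07 s = 223.2 days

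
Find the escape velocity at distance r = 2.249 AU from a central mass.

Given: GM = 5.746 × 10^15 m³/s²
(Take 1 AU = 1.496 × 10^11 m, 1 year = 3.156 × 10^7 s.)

Convert to SI: r = 2.249 AU = 3.3645e+11 m.
Escape velocity comes from setting total energy to zero: ½v² − GM/r = 0 ⇒ v_esc = √(2GM / r).
v_esc = √(2 · 5.746e+15 / 3.3645e+11) m/s ≈ 184.8 m/s = 0.03899 AU/year.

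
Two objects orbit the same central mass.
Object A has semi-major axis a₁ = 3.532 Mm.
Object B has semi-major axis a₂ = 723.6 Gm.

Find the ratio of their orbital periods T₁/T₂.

Convert to SI: a₁ = 3.532 Mm = 3.532e+06 m; a₂ = 723.6 Gm = 7.236e+11 m.
From Kepler's third law, (T₁/T₂)² = (a₁/a₂)³, so T₁/T₂ = (a₁/a₂)^(3/2).
a₁/a₂ = 3.532e+06 / 7.236e+11 = 4.88115e-06.
T₁/T₂ = (4.88115e-06)^(3/2) ≈ 1.078e-08.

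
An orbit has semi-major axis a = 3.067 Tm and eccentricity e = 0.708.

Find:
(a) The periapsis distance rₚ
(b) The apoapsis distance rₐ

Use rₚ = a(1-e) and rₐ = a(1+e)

Convert to SI: a = 3.067 Tm = 3.067e+12 m.
(a) rₚ = a(1 − e) = 3.067e+12 · (1 − 0.708) = 3.067e+12 · 0.292 ≈ 8.956e+11 m = 895.6 Gm.
(b) rₐ = a(1 + e) = 3.067e+12 · (1 + 0.708) = 3.067e+12 · 1.708 ≈ 5.238e+12 m = 5.238 Tm.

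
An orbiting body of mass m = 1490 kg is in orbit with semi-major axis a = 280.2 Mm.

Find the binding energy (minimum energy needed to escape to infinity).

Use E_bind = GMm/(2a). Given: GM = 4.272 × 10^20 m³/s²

Convert to SI: a = 280.2 Mm = 2.802e+08 m.
Total orbital energy is E = −GMm/(2a); binding energy is E_bind = −E = GMm/(2a).
E_bind = 4.272e+20 · 1490 / (2 · 2.802e+08) J ≈ 1.136e+15 J = 1.136 PJ.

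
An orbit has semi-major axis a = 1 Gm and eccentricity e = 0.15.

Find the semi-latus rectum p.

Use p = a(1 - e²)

Convert to SI: a = 1 Gm = 1e+09 m.
p = a (1 − e²).
p = 1e+09 · (1 − (0.15)²) = 1e+09 · 0.9775 ≈ 9.775e+08 m = 977.5 Mm.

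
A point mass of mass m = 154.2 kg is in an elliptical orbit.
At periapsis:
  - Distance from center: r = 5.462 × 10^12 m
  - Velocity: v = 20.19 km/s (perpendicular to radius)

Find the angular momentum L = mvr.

Convert to SI: v = 20.19 km/s = 20190 m/s.
Since v is perpendicular to r, L = m · v · r.
L = 154.2 · 20190 · 5.462e+12 kg·m²/s ≈ 1.7e+19 kg·m²/s.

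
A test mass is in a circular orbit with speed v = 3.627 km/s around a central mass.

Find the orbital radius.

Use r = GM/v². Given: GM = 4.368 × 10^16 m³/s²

Convert to SI: v = 3.627 km/s = 3627 m/s.
For a circular orbit, v² = GM / r, so r = GM / v².
r = 4.368e+16 / (3627)² m ≈ 3.32e+09 m = 3.32 Gm.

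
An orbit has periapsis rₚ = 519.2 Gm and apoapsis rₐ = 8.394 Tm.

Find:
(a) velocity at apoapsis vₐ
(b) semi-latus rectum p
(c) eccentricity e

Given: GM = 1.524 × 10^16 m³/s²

Convert to SI: rₚ = 519.2 Gm = 5.192e+11 m; rₐ = 8.394 Tm = 8.394e+12 m.
(a) With a = (rₚ + rₐ)/2 = 4.4566e+12 m, vₐ = √(GM (2/rₐ − 1/a)) = √(1.524e+16 · (2/8.394e+12 − 1/4.4566e+12)) m/s ≈ 14.54 m/s
(b) From a = (rₚ + rₐ)/2 = 4.4566e+12 m and e = (rₐ − rₚ)/(rₐ + rₚ) = 0.883499, p = a(1 − e²) = 4.4566e+12 · (1 − (0.883499)²) ≈ 9.779e+11 m
(c) e = (rₐ − rₚ)/(rₐ + rₚ) = (8.394e+12 − 5.192e+11)/(8.394e+12 + 5.192e+11) ≈ 0.8835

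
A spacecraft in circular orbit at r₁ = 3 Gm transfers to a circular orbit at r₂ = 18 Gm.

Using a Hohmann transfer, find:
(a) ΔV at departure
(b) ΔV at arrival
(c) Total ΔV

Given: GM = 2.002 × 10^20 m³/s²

Convert to SI: r₁ = 3 Gm = 3e+09 m; r₂ = 18 Gm = 1.8e+10 m.
Transfer semi-major axis: a_t = (r₁ + r₂)/2 = (3e+09 + 1.8e+10)/2 = 1.05e+10 m.
Circular speeds: v₁ = √(GM/r₁) = 258328 m/s, v₂ = √(GM/r₂) = 105462 m/s.
Transfer speeds (vis-viva v² = GM(2/r − 1/a_t)): v₁ᵗ = 338231 m/s, v₂ᵗ = 56371.8 m/s.
(a) ΔV₁ = |v₁ᵗ − v₁| ≈ 7.99e+04 m/s = 79.9 km/s.
(b) ΔV₂ = |v₂ − v₂ᵗ| ≈ 4.909e+04 m/s = 49.09 km/s.
(c) ΔV_total = ΔV₁ + ΔV₂ ≈ 1.29e+05 m/s = 129 km/s.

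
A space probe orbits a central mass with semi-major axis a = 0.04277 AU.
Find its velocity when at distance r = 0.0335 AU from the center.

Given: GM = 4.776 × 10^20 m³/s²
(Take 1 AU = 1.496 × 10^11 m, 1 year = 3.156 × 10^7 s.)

Convert to SI: a = 0.04277 AU = 6.39839e+09 m; r = 0.0335 AU = 5.0116e+09 m.
Vis-viva: v = √(GM · (2/r − 1/a)).
2/r − 1/a = 2/5.0116e+09 − 1/6.39839e+09 = 2.42785e-10 m⁻¹.
v = √(4.776e+20 · 2.42785e-10) m/s ≈ 3.405e+05 m/s = 71.84 AU/year.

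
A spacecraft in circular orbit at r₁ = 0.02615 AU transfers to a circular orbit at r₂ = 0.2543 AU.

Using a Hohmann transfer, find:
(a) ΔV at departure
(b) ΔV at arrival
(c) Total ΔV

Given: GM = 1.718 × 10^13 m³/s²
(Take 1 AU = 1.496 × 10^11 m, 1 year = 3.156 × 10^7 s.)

Convert to SI: r₁ = 0.02615 AU = 3.91204e+09 m; r₂ = 0.2543 AU = 3.80433e+10 m.
Transfer semi-major axis: a_t = (r₁ + r₂)/2 = (3.91204e+09 + 3.80433e+10)/2 = 2.09777e+10 m.
Circular speeds: v₁ = √(GM/r₁) = 66.2689 m/s, v₂ = √(GM/r₂) = 21.2507 m/s.
Transfer speeds (vis-viva v² = GM(2/r − 1/a_t)): v₁ᵗ = 89.2422 m/s, v₂ᵗ = 9.17689 m/s.
(a) ΔV₁ = |v₁ᵗ − v₁| ≈ 22.97 m/s = 0.004847 AU/year.
(b) ΔV₂ = |v₂ − v₂ᵗ| ≈ 12.07 m/s = 0.002547 AU/year.
(c) ΔV_total = ΔV₁ + ΔV₂ ≈ 35.05 m/s = 0.007394 AU/year.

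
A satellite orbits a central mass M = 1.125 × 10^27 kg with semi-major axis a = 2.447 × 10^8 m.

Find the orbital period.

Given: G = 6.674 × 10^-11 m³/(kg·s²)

GM = G · M = 6.674e-11 · 1.125e+27 = 7.50825e+16 m³/s².
Kepler's third law: T = 2π √(a³ / GM).
Substituting a = 2.447e+08 m and GM = 7.50825e+16 m³/s²:
T = 2π √((2.447e+08)³ / 7.50825e+16) s
T ≈ 8.777e+04 s = 1.016 days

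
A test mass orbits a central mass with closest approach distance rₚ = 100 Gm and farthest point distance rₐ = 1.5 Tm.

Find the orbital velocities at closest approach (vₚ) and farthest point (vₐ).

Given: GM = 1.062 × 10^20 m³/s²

Convert to SI: rₚ = 100 Gm = 1e+11 m; rₐ = 1.5 Tm = 1.5e+12 m.
Use the vis-viva equation v² = GM(2/r − 1/a) with a = (rₚ + rₐ)/2 = (1e+11 + 1.5e+12)/2 = 8e+11 m.
vₚ = √(GM · (2/rₚ − 1/a)) = √(1.062e+20 · (2/1e+11 − 1/8e+11)) m/s ≈ 4.462e+04 m/s = 44.62 km/s.
vₐ = √(GM · (2/rₐ − 1/a)) = √(1.062e+20 · (2/1.5e+12 − 1/8e+11)) m/s ≈ 2975 m/s = 2.975 km/s.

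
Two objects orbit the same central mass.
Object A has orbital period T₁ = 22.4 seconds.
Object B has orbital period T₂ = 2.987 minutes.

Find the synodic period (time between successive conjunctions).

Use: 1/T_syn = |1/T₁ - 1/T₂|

Convert to SI: T₂ = 2.987 minutes = 179.22 s.
T_syn = |T₁ · T₂ / (T₁ − T₂)|.
T_syn = |22.4 · 179.22 / (22.4 − 179.22)| s ≈ 25.6 s = 25.6 seconds.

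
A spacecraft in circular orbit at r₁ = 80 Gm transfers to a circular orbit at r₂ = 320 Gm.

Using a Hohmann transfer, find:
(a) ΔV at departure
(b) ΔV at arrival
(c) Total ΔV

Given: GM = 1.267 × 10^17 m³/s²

Convert to SI: r₁ = 80 Gm = 8e+10 m; r₂ = 320 Gm = 3.2e+11 m.
Transfer semi-major axis: a_t = (r₁ + r₂)/2 = (8e+10 + 3.2e+11)/2 = 2e+11 m.
Circular speeds: v₁ = √(GM/r₁) = 1258.47 m/s, v₂ = √(GM/r₂) = 629.236 m/s.
Transfer speeds (vis-viva v² = GM(2/r − 1/a_t)): v₁ᵗ = 1591.85 m/s, v₂ᵗ = 397.964 m/s.
(a) ΔV₁ = |v₁ᵗ − v₁| ≈ 333.4 m/s = 333.4 m/s.
(b) ΔV₂ = |v₂ − v₂ᵗ| ≈ 231.3 m/s = 231.3 m/s.
(c) ΔV_total = ΔV₁ + ΔV₂ ≈ 564.7 m/s = 564.7 m/s.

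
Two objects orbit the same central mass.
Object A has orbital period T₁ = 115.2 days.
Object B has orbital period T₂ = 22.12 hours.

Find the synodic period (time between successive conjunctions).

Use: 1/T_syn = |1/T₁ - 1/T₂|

Convert to SI: T₁ = 115.2 days = 9.95328e+06 s; T₂ = 22.12 hours = 79632 s.
T_syn = |T₁ · T₂ / (T₁ − T₂)|.
T_syn = |9.95328e+06 · 79632 / (9.95328e+06 − 79632)| s ≈ 8.027e+04 s = 22.3 hours.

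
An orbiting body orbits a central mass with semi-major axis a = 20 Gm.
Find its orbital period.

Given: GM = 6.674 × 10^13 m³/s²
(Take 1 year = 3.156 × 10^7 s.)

Convert to SI: a = 20 Gm = 2e+10 m.
Kepler's third law: T = 2π √(a³ / GM).
Substituting a = 2e+10 m and GM = 6.674e+13 m³/s²:
T = 2π √((2e+10)³ / 6.674e+13) s
T ≈ 2.175e+09 s = 68.93 years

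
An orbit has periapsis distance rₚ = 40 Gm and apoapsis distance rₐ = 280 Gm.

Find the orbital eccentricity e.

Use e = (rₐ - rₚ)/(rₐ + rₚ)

Convert to SI: rₚ = 40 Gm = 4e+10 m; rₐ = 280 Gm = 2.8e+11 m.
e = (rₐ − rₚ) / (rₐ + rₚ).
e = (2.8e+11 − 4e+10) / (2.8e+11 + 4e+10) = 2.4e+11 / 3.2e+11 ≈ 0.75.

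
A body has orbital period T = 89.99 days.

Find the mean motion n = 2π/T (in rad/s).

Convert to SI: T = 89.99 days = 7.77514e+06 s.
n = 2π / T.
n = 2π / 7.77514e+06 s ≈ 8.081e-07 rad/s.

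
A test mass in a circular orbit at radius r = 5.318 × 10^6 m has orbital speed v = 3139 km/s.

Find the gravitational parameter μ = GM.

Convert to SI: v = 3139 km/s = 3.139e+06 m/s.
For a circular orbit v² = GM/r, so GM = v² · r.
GM = (3.139e+06)² · 5.318e+06 m³/s² ≈ 5.24e+19 m³/s² = 5.24 × 10^19 m³/s².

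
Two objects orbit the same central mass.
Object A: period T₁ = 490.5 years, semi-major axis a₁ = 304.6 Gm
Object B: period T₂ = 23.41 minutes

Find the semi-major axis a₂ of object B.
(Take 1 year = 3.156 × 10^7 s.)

Convert to SI: T₁ = 490.5 years = 1.54802e+10 s; a₁ = 304.6 Gm = 3.046e+11 m; T₂ = 23.41 minutes = 1404.6 s.
Kepler's third law: (T₁/T₂)² = (a₁/a₂)³ ⇒ a₂ = a₁ · (T₂/T₁)^(2/3).
T₂/T₁ = 1404.6 / 1.54802e+10 = 9.07354e-08.
a₂ = 3.046e+11 · (9.07354e-08)^(2/3) m ≈ 6.151e+06 m = 6.151 Mm.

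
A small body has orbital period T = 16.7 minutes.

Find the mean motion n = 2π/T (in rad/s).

Convert to SI: T = 16.7 minutes = 1002 s.
n = 2π / T.
n = 2π / 1002 s ≈ 0.006271 rad/s.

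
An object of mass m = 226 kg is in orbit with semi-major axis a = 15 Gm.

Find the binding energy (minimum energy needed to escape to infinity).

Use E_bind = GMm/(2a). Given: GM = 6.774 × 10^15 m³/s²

Convert to SI: a = 15 Gm = 1.5e+10 m.
Total orbital energy is E = −GMm/(2a); binding energy is E_bind = −E = GMm/(2a).
E_bind = 6.774e+15 · 226 / (2 · 1.5e+10) J ≈ 5.103e+07 J = 51.03 MJ.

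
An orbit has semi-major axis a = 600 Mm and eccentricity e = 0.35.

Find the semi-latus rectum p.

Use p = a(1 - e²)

Convert to SI: a = 600 Mm = 6e+08 m.
p = a (1 − e²).
p = 6e+08 · (1 − (0.35)²) = 6e+08 · 0.8775 ≈ 5.265e+08 m = 526.5 Mm.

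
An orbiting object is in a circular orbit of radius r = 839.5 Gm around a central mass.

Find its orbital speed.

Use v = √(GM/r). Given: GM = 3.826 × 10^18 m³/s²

Convert to SI: r = 839.5 Gm = 8.395e+11 m.
For a circular orbit, gravity supplies the centripetal force, so v = √(GM / r).
v = √(3.826e+18 / 8.395e+11) m/s ≈ 2135 m/s = 2.135 km/s.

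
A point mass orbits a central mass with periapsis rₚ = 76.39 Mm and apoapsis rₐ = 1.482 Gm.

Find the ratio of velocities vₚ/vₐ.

Convert to SI: rₚ = 76.39 Mm = 7.639e+07 m; rₐ = 1.482 Gm = 1.482e+09 m.
Conservation of angular momentum gives rₚvₚ = rₐvₐ, so vₚ/vₐ = rₐ/rₚ.
vₚ/vₐ = 1.482e+09 / 7.639e+07 ≈ 19.4.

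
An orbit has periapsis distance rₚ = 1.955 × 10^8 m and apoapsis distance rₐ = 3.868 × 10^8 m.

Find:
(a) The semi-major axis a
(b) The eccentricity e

(a) a = (rₚ + rₐ) / 2 = (1.955e+08 + 3.868e+08) / 2 ≈ 2.912e+08 m = 2.912 × 10^8 m.
(b) e = (rₐ − rₚ) / (rₐ + rₚ) = (3.868e+08 − 1.955e+08) / (3.868e+08 + 1.955e+08) ≈ 0.3285.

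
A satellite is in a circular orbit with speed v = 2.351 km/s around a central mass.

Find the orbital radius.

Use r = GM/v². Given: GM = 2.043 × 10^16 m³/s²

Convert to SI: v = 2.351 km/s = 2351 m/s.
For a circular orbit, v² = GM / r, so r = GM / v².
r = 2.043e+16 / (2351)² m ≈ 3.696e+09 m = 3.696 Gm.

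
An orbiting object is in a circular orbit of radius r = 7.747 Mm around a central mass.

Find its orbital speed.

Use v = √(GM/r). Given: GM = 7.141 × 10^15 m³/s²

Convert to SI: r = 7.747 Mm = 7.747e+06 m.
For a circular orbit, gravity supplies the centripetal force, so v = √(GM / r).
v = √(7.141e+15 / 7.747e+06) m/s ≈ 3.036e+04 m/s = 30.36 km/s.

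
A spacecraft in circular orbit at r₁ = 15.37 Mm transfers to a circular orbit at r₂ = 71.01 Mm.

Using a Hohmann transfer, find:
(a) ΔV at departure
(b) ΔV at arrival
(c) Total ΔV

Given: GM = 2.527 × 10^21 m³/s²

Convert to SI: r₁ = 15.37 Mm = 1.537e+07 m; r₂ = 71.01 Mm = 7.101e+07 m.
Transfer semi-major axis: a_t = (r₁ + r₂)/2 = (1.537e+07 + 7.101e+07)/2 = 4.319e+07 m.
Circular speeds: v₁ = √(GM/r₁) = 1.28223e+07 m/s, v₂ = √(GM/r₂) = 5.96545e+06 m/s.
Transfer speeds (vis-viva v² = GM(2/r − 1/a_t)): v₁ᵗ = 1.64412e+07 m/s, v₂ᵗ = 3.55867e+06 m/s.
(a) ΔV₁ = |v₁ᵗ − v₁| ≈ 3.619e+06 m/s = 3619 km/s.
(b) ΔV₂ = |v₂ − v₂ᵗ| ≈ 2.407e+06 m/s = 2407 km/s.
(c) ΔV_total = ΔV₁ + ΔV₂ ≈ 6.026e+06 m/s = 6026 km/s.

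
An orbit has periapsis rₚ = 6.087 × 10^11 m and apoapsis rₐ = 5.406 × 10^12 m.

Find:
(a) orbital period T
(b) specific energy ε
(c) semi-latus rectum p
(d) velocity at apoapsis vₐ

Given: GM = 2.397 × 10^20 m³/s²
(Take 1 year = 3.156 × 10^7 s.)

(a) With a = (rₚ + rₐ)/2 = 3.00735e+12 m, T = 2π √(a³/GM) = 2π √((3.00735e+12)³/2.397e+20) s ≈ 2.117e+09 s
(b) With a = (rₚ + rₐ)/2 = 3.00735e+12 m, ε = −GM/(2a) = −2.397e+20/(2 · 3.00735e+12) J/kg ≈ -3.985e+07 J/kg
(c) From a = (rₚ + rₐ)/2 = 3.00735e+12 m and e = (rₐ − rₚ)/(rₐ + rₚ) = 0.797596, p = a(1 − e²) = 3.00735e+12 · (1 − (0.797596)²) ≈ 1.094e+12 m
(d) With a = (rₚ + rₐ)/2 = 3.00735e+12 m, vₐ = √(GM (2/rₐ − 1/a)) = √(2.397e+20 · (2/5.406e+12 − 1/3.00735e+12)) m/s ≈ 2996 m/s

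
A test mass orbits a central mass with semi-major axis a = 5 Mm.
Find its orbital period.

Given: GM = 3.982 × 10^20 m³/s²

Convert to SI: a = 5 Mm = 5e+06 m.
Kepler's third law: T = 2π √(a³ / GM).
Substituting a = 5e+06 m and GM = 3.982e+20 m³/s²:
T = 2π √((5e+06)³ / 3.982e+20) s
T ≈ 3.52 s = 3.52 seconds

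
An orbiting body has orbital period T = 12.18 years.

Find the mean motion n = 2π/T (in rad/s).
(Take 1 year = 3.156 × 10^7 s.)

Convert to SI: T = 12.18 years = 3.84401e+08 s.
n = 2π / T.
n = 2π / 3.84401e+08 s ≈ 1.635e-08 rad/s.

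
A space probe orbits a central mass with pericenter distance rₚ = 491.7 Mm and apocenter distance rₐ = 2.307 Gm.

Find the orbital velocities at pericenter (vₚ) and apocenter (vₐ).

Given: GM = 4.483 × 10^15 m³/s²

Convert to SI: rₚ = 491.7 Mm = 4.917e+08 m; rₐ = 2.307 Gm = 2.307e+09 m.
Use the vis-viva equation v² = GM(2/r − 1/a) with a = (rₚ + rₐ)/2 = (4.917e+08 + 2.307e+09)/2 = 1.39935e+09 m.
vₚ = √(GM · (2/rₚ − 1/a)) = √(4.483e+15 · (2/4.917e+08 − 1/1.39935e+09)) m/s ≈ 3877 m/s = 3.877 km/s.
vₐ = √(GM · (2/rₐ − 1/a)) = √(4.483e+15 · (2/2.307e+09 − 1/1.39935e+09)) m/s ≈ 826.3 m/s = 826.3 m/s.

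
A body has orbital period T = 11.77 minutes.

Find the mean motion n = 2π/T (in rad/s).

Convert to SI: T = 11.77 minutes = 706.2 s.
n = 2π / T.
n = 2π / 706.2 s ≈ 0.008897 rad/s.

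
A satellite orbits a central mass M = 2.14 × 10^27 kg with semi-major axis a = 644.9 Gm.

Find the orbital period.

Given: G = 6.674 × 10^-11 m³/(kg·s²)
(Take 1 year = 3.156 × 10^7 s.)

Convert to SI: a = 644.9 Gm = 6.449e+11 m.
GM = G · M = 6.674e-11 · 2.14e+27 = 1.42824e+17 m³/s².
Kepler's third law: T = 2π √(a³ / GM).
Substituting a = 6.449e+11 m and GM = 1.42824e+17 m³/s²:
T = 2π √((6.449e+11)³ / 1.42824e+17) s
T ≈ 8.61e+09 s = 272.8 years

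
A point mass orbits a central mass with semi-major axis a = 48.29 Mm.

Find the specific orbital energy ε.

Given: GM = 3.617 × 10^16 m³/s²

Convert to SI: a = 48.29 Mm = 4.829e+07 m.
ε = −GM / (2a).
ε = −3.617e+16 / (2 · 4.829e+07) J/kg ≈ -3.745e+08 J/kg = -374.5 MJ/kg.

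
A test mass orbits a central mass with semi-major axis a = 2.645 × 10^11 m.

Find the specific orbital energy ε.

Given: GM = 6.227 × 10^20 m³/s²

ε = −GM / (2a).
ε = −6.227e+20 / (2 · 2.645e+11) J/kg ≈ -1.177e+09 J/kg = -1.177 GJ/kg.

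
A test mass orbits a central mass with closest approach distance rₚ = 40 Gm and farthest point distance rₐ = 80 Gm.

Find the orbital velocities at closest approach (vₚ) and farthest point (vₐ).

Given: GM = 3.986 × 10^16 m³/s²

Convert to SI: rₚ = 40 Gm = 4e+10 m; rₐ = 80 Gm = 8e+10 m.
Use the vis-viva equation v² = GM(2/r − 1/a) with a = (rₚ + rₐ)/2 = (4e+10 + 8e+10)/2 = 6e+10 m.
vₚ = √(GM · (2/rₚ − 1/a)) = √(3.986e+16 · (2/4e+10 − 1/6e+10)) m/s ≈ 1153 m/s = 1.153 km/s.
vₐ = √(GM · (2/rₐ − 1/a)) = √(3.986e+16 · (2/8e+10 − 1/6e+10)) m/s ≈ 576.3 m/s = 576.3 m/s.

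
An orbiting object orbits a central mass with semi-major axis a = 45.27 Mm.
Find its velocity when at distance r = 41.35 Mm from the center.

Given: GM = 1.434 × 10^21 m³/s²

Convert to SI: a = 45.27 Mm = 4.527e+07 m; r = 41.35 Mm = 4.135e+07 m.
Vis-viva: v = √(GM · (2/r − 1/a)).
2/r − 1/a = 2/4.135e+07 − 1/4.527e+07 = 2.62779e-08 m⁻¹.
v = √(1.434e+21 · 2.62779e-08) m/s ≈ 6.139e+06 m/s = 6139 km/s.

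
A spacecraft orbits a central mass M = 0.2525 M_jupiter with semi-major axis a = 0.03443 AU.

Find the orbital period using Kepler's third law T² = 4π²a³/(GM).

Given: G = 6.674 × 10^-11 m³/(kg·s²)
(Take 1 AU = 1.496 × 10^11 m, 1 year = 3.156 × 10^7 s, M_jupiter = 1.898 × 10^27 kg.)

Convert to SI: a = 0.03443 AU = 5.15073e+09 m; M = 0.2525 M_jupiter = 4.79245e+26 kg.
GM = G · M = 6.674e-11 · 4.79245e+26 = 3.19848e+16 m³/s².
Kepler's third law: T = 2π √(a³ / GM).
Substituting a = 5.15073e+09 m and GM = 3.19848e+16 m³/s²:
T = 2π √((5.15073e+09)³ / 3.19848e+16) s
T ≈ 1.299e+07 s = 0.4115 years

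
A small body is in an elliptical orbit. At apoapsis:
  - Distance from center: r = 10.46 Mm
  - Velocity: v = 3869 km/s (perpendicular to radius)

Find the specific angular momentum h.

Convert to SI: r = 10.46 Mm = 1.046e+07 m; v = 3869 km/s = 3.869e+06 m/s.
With v perpendicular to r, h = r · v.
h = 1.046e+07 · 3.869e+06 m²/s ≈ 4.047e+13 m²/s.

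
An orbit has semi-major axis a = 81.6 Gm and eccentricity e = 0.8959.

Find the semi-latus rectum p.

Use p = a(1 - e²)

Convert to SI: a = 81.6 Gm = 8.16e+10 m.
p = a (1 − e²).
p = 8.16e+10 · (1 − (0.8959)²) = 8.16e+10 · 0.197363 ≈ 1.61e+10 m = 16.1 Gm.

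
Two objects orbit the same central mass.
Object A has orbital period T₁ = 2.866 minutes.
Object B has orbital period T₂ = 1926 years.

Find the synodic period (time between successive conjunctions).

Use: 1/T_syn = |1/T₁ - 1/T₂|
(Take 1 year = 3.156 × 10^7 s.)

Convert to SI: T₁ = 2.866 minutes = 171.96 s; T₂ = 1926 years = 6.07846e+10 s.
T_syn = |T₁ · T₂ / (T₁ − T₂)|.
T_syn = |171.96 · 6.07846e+10 / (171.96 − 6.07846e+10)| s ≈ 172 s = 2.866 minutes.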